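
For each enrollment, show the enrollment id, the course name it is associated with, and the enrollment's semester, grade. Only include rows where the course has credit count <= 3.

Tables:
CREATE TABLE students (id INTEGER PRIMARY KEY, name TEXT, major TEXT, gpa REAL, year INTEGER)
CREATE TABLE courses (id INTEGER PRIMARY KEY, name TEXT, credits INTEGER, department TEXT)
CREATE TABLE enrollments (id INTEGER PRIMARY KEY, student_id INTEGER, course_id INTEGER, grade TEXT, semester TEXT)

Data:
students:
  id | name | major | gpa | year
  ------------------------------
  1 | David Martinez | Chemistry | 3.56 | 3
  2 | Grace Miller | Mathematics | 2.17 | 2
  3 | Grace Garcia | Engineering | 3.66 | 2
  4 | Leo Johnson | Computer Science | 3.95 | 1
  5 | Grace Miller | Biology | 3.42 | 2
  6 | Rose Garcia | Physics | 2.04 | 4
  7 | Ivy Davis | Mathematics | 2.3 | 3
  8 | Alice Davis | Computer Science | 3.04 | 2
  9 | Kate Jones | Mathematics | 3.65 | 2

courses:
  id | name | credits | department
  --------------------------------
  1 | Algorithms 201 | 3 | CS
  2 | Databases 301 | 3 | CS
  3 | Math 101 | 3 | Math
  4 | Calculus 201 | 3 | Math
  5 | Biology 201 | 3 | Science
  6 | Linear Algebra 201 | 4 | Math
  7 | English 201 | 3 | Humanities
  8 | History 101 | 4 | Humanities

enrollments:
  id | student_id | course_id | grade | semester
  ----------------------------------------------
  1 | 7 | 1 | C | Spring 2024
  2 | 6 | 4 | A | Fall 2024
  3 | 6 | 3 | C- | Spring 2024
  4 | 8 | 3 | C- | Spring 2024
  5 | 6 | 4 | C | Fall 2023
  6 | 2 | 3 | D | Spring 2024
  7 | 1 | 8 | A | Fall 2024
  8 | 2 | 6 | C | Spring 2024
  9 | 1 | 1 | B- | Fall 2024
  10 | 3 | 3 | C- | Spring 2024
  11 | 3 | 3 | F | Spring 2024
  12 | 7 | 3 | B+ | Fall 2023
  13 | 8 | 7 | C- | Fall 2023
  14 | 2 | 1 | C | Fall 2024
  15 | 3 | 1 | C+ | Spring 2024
SELECT c.id, p.name AS course, c.semester, c.grade FROM enrollments c JOIN courses p ON c.course_id = p.id WHERE p.credits <= 3

Execution result:
id | course | semester | grade
1 | Algorithms 201 | Spring 2024 | C
2 | Calculus 201 | Fall 2024 | A
3 | Math 101 | Spring 2024 | C-
4 | Math 101 | Spring 2024 | C-
5 | Calculus 201 | Fall 2023 | C
6 | Math 101 | Spring 2024 | D
9 | Algorithms 201 | Fall 2024 | B-
10 | Math 101 | Spring 2024 | C-
11 | Math 101 | Spring 2024 | F
12 | Math 101 | Fall 2023 | B+
13 | English 201 | Fall 2023 | C-
14 | Algorithms 201 | Fall 2024 | C
15 | Algorithms 201 | Spring 2024 | C+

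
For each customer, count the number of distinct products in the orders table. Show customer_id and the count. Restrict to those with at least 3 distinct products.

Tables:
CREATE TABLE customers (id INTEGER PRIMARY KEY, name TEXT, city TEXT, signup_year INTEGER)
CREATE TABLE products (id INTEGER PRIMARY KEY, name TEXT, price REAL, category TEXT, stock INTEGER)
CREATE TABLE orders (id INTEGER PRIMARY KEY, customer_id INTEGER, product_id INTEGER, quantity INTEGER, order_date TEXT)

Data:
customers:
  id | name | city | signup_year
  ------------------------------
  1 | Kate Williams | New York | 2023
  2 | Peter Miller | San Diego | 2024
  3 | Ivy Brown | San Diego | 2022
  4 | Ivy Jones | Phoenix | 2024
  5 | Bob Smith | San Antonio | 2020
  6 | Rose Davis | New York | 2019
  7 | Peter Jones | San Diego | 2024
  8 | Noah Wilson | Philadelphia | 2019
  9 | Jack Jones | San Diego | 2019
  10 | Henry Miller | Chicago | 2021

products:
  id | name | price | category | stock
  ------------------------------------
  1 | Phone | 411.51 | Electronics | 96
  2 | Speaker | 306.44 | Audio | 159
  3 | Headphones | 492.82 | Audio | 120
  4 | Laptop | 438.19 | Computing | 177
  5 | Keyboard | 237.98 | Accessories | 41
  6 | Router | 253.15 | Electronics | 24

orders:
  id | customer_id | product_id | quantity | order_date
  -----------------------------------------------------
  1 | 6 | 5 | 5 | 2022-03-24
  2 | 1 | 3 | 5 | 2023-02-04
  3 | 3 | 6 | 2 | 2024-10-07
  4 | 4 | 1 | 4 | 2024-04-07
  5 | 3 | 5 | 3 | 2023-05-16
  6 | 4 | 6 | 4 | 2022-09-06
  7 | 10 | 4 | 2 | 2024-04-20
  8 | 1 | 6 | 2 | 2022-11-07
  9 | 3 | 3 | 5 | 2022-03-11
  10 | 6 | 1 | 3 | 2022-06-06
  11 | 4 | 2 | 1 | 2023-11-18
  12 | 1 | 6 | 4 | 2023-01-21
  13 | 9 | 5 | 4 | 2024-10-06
SELECT customer_id, COUNT(DISTINCT product_id) AS distinct_product_count FROM orders GROUP BY customer_id HAVING COUNT(DISTINCT product_id) >= 3

Execution result:
customer_id | distinct_product_count
3 | 3
4 | 3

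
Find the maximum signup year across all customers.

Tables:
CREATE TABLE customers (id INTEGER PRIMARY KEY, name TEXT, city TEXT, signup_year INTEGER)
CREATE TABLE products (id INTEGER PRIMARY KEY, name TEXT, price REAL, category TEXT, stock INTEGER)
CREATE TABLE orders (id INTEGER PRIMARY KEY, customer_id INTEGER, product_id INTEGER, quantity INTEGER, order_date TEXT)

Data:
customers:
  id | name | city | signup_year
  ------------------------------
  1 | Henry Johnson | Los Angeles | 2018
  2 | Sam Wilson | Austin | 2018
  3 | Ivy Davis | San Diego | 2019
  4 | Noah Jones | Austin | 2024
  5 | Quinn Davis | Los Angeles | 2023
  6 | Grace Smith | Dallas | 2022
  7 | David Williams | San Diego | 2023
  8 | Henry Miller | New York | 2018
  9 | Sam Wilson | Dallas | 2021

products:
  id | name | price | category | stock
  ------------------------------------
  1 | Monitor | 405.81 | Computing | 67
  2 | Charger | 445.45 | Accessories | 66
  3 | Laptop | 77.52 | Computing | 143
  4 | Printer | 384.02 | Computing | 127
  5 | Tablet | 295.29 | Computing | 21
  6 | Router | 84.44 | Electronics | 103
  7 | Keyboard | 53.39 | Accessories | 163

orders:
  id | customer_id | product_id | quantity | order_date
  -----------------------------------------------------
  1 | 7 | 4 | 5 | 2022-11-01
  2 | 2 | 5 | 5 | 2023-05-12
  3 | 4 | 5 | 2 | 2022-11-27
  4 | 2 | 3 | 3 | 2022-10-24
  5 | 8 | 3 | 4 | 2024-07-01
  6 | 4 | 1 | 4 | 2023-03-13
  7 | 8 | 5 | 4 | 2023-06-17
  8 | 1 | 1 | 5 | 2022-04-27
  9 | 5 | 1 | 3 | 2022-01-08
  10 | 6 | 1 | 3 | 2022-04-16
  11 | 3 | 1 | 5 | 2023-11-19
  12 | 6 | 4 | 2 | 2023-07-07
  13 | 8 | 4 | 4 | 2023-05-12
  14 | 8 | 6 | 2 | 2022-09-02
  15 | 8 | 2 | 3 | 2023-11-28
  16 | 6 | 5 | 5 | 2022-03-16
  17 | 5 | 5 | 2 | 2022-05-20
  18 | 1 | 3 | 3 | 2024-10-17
SELECT MAX(signup_year) FROM customers

Execution result:
2024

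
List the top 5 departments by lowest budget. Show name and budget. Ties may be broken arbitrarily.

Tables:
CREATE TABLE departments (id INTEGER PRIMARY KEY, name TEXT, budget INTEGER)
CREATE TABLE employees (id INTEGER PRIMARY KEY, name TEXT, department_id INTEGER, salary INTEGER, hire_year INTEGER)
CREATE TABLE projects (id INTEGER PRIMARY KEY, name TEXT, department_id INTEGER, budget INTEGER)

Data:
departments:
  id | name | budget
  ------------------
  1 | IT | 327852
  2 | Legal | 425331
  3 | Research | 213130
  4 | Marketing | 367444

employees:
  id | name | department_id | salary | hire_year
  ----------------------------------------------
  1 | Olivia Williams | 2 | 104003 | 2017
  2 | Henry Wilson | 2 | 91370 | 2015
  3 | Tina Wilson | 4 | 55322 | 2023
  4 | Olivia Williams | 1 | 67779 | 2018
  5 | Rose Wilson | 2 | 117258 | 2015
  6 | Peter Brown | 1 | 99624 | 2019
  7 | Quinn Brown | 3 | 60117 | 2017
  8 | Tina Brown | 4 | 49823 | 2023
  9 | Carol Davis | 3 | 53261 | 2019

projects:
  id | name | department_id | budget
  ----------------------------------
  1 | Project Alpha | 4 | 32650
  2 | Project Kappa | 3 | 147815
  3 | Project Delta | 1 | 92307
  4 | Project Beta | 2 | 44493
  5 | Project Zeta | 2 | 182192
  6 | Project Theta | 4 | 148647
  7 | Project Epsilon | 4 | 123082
SELECT name, budget FROM departments ORDER BY budget ASC LIMIT 5

Execution result:
name | budget
Research | 213130
IT | 327852
Marketing | 367444
Legal | 425331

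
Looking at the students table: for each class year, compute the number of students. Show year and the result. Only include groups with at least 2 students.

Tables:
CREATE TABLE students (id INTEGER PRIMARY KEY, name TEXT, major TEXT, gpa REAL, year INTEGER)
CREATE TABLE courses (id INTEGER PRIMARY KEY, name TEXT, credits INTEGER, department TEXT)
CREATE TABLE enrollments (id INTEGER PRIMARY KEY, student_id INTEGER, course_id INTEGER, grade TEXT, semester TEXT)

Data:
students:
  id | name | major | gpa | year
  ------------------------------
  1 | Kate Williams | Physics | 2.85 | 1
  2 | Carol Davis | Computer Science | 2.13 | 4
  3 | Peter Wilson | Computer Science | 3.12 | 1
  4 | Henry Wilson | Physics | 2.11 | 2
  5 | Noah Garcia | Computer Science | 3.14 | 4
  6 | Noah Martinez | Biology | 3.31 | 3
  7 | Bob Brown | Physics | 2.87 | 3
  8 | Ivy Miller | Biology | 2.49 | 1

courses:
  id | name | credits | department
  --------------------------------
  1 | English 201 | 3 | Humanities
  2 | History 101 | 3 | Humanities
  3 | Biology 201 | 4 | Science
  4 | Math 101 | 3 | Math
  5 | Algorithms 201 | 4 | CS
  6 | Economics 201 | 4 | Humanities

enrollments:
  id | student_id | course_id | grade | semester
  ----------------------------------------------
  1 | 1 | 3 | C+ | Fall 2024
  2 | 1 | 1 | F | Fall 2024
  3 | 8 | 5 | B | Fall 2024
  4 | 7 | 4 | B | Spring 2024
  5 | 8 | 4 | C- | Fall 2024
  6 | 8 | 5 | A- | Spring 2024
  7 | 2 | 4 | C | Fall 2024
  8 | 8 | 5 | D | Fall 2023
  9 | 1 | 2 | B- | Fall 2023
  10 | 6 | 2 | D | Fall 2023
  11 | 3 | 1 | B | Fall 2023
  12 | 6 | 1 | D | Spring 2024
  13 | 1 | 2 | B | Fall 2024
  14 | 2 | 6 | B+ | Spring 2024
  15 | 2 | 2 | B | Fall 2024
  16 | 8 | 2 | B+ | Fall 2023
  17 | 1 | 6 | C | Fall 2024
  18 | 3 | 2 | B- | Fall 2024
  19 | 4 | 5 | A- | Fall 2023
SELECT year, COUNT(*) AS n FROM students GROUP BY year HAVING COUNT(*) >= 2

Execution result:
year | n
1 | 3
3 | 2
4 | 2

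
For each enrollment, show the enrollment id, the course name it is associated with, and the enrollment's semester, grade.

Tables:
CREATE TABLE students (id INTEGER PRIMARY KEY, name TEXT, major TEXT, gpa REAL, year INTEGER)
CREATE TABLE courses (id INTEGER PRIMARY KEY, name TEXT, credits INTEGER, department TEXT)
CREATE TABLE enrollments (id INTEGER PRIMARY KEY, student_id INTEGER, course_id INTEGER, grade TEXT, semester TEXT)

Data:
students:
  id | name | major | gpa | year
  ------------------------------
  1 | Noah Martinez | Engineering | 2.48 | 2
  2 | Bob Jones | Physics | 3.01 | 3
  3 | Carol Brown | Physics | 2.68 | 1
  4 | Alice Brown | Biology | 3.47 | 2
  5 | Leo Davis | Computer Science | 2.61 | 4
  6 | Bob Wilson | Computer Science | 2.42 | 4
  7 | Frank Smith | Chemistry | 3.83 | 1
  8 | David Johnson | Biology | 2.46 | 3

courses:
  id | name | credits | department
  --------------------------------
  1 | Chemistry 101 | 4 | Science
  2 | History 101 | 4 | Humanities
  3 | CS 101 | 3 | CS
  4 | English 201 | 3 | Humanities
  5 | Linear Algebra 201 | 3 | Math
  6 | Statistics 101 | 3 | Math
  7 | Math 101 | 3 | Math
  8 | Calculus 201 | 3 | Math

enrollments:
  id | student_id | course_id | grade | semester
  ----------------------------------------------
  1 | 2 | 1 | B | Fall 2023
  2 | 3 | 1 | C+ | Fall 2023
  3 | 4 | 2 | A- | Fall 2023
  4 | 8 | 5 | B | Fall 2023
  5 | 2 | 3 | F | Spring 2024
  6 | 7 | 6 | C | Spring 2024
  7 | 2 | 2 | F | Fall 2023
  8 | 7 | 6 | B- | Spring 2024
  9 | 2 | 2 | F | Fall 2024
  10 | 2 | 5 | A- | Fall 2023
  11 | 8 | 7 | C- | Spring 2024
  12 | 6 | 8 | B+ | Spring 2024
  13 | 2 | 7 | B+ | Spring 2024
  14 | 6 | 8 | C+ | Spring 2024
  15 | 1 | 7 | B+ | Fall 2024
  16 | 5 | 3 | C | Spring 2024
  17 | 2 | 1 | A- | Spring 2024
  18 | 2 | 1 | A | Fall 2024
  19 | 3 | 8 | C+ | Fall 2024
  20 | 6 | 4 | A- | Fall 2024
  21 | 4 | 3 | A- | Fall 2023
SELECT c.id, p.name AS course, c.semester, c.grade FROM enrollments c JOIN courses p ON c.course_id = p.id

Execution result:
id | course | semester | grade
1 | Chemistry 101 | Fall 2023 | B
2 | Chemistry 101 | Fall 2023 | C+
3 | History 101 | Fall 2023 | A-
4 | Linear Algebra 201 | Fall 2023 | B
5 | CS 101 | Spring 2024 | F
6 | Statistics 101 | Spring 2024 | C
7 | History 101 | Fall 2023 | F
8 | Statistics 101 | Spring 2024 | B-
9 | History 101 | Fall 2024 | F
10 | Linear Algebra 201 | Fall 2023 | A-
11 | Math 101 | Spring 2024 | C-
12 | Calculus 201 | Spring 2024 | B+
13 | Math 101 | Spring 2024 | B+
14 | Calculus 201 | Spring 2024 | C+
15 | Math 101 | Fall 2024 | B+
16 | CS 101 | Spring 2024 | C
17 | Chemistry 101 | Spring 2024 | A-
18 | Chemistry 101 | Fall 2024 | A
19 | Calculus 201 | Fall 2024 | C+
20 | English 201 | Fall 2024 | A-
21 | CS 101 | Fall 2023 | A-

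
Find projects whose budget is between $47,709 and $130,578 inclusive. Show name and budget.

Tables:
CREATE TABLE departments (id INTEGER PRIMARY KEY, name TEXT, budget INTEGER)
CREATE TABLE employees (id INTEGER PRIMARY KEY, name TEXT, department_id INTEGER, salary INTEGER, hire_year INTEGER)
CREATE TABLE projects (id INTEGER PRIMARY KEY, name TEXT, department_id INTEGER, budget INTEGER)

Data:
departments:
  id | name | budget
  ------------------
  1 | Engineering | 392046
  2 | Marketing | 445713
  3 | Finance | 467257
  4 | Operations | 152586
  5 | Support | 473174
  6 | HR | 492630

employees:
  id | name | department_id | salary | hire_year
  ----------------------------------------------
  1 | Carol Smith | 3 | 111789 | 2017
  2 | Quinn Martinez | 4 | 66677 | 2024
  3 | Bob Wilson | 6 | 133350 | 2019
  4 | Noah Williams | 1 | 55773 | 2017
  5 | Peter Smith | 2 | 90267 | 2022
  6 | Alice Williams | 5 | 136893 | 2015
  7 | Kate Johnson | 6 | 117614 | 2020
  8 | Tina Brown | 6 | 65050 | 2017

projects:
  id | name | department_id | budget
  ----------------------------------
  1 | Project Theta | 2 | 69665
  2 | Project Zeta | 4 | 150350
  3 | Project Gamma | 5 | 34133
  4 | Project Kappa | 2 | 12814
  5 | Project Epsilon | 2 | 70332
SELECT name, budget FROM projects WHERE budget BETWEEN 47709 AND 130578

Execution result:
name | budget
Project Theta | 69665
Project Epsilon | 70332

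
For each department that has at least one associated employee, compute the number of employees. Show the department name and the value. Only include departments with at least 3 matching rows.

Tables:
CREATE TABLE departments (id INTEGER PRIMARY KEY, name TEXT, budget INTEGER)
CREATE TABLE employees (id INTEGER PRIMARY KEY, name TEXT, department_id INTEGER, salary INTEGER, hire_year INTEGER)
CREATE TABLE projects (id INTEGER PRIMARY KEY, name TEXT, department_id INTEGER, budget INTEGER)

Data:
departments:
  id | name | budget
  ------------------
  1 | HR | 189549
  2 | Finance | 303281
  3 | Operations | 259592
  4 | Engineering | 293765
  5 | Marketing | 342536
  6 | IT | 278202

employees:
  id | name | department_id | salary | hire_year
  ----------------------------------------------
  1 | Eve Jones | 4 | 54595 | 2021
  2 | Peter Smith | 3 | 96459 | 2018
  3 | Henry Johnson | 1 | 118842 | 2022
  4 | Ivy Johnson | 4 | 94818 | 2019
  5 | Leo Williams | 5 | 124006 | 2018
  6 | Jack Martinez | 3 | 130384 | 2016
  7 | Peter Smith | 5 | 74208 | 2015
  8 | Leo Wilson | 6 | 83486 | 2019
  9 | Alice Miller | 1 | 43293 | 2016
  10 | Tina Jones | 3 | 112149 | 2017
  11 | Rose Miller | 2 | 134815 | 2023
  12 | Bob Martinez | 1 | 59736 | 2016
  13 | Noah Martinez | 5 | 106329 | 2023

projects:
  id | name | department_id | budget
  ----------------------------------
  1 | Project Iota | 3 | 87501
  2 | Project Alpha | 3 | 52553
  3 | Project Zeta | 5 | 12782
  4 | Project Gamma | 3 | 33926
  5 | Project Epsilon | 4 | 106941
SELECT p.name, COUNT(*) AS n FROM employees c JOIN departments p ON c.department_id = p.id GROUP BY p.id, p.name HAVING COUNT(*) >= 3

Execution result:
name | n
HR | 3
Operations | 3
Marketing | 3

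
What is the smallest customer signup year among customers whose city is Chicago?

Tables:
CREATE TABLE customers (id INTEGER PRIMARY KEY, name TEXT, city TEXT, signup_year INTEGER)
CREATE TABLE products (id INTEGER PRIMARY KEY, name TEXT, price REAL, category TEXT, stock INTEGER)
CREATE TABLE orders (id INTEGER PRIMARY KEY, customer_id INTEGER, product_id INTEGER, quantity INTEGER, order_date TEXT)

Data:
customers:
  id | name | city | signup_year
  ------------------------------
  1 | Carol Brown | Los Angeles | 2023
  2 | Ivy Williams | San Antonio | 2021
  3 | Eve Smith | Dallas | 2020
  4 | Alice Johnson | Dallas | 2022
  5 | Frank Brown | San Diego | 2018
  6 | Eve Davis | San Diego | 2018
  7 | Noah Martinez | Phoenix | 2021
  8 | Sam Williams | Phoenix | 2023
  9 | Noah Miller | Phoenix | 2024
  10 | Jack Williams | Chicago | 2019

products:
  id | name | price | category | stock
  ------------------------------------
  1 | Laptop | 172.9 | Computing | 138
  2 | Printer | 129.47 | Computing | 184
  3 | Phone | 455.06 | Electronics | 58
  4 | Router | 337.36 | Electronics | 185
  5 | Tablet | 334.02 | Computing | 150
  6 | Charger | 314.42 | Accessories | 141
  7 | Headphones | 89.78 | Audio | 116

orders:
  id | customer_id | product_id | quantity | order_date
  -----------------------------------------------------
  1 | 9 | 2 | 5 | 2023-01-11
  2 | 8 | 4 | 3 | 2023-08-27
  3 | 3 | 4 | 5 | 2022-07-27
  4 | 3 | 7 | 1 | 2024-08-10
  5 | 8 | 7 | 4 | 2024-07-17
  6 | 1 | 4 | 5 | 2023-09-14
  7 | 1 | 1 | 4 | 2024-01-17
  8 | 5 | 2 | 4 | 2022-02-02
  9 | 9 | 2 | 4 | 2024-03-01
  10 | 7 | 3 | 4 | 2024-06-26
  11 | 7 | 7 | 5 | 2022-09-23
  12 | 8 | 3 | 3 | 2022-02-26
SELECT MIN(signup_year) FROM customers WHERE city = 'Chicago'

Execution result:
2019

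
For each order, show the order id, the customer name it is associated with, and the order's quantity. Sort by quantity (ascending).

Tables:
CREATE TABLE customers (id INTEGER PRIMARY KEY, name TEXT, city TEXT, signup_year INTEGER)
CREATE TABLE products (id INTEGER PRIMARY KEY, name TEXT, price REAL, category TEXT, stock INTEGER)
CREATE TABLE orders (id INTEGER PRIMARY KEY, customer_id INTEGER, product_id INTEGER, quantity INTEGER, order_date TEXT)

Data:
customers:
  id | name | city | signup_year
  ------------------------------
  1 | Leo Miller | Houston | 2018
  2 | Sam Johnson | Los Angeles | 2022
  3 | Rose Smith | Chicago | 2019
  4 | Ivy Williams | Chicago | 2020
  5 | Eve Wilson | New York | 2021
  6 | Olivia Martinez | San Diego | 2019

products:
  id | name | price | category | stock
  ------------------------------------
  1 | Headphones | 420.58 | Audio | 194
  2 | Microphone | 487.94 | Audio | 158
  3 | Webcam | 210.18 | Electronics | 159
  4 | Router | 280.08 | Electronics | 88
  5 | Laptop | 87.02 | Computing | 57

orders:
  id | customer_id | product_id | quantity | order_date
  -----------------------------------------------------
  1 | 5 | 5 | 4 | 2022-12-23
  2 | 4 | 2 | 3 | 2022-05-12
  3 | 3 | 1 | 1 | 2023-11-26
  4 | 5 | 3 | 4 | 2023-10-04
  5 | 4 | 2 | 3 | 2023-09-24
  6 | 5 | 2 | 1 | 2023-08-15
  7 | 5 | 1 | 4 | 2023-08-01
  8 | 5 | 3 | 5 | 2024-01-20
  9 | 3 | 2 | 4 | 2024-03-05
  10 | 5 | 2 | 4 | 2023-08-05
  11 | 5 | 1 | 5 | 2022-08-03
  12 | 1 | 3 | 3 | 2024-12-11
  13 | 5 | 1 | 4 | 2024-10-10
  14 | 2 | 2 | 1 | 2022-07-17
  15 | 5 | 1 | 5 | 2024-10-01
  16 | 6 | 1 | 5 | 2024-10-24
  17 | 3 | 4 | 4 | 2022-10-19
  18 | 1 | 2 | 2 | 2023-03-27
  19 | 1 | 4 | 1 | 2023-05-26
SELECT c.id, p.name AS customer, c.quantity FROM orders c JOIN customers p ON c.customer_id = p.id ORDER BY c.quantity ASC

Execution result:
id | customer | quantity
3 | Rose Smith | 1
6 | Eve Wilson | 1
14 | Sam Johnson | 1
19 | Leo Miller | 1
18 | Leo Miller | 2
2 | Ivy Williams | 3
5 | Ivy Williams | 3
12 | Leo Miller | 3
1 | Eve Wilson | 4
4 | Eve Wilson | 4
7 | Eve Wilson | 4
9 | Rose Smith | 4
10 | Eve Wilson | 4
13 | Eve Wilson | 4
17 | Rose Smith | 4
8 | Eve Wilson | 5
11 | Eve Wilson | 5
15 | Eve Wilson | 5
16 | Olivia Martinez | 5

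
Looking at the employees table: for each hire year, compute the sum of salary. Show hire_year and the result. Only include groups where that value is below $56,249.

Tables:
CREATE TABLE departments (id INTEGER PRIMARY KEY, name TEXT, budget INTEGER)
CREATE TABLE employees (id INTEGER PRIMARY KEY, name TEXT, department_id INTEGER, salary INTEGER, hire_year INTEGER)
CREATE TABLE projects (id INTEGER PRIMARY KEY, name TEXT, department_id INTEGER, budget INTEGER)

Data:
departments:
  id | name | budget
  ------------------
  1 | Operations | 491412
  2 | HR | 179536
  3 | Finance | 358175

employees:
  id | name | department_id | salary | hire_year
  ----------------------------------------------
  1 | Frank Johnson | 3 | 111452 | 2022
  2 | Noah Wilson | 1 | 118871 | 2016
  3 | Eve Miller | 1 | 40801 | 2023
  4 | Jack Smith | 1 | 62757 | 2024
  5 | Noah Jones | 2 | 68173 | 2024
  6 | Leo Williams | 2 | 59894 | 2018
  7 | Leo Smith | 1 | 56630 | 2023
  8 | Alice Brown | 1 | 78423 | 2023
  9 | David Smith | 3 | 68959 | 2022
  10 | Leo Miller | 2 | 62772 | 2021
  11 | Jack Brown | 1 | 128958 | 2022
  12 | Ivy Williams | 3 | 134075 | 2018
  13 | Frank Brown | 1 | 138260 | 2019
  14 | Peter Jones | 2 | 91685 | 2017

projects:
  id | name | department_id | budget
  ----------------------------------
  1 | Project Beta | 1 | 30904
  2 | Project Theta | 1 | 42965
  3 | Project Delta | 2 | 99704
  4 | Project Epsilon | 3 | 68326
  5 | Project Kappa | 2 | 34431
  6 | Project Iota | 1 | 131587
SELECT hire_year, SUM(salary) AS sum_salary FROM employees GROUP BY hire_year HAVING SUM(salary) < 56249

Execution result:
(no rows)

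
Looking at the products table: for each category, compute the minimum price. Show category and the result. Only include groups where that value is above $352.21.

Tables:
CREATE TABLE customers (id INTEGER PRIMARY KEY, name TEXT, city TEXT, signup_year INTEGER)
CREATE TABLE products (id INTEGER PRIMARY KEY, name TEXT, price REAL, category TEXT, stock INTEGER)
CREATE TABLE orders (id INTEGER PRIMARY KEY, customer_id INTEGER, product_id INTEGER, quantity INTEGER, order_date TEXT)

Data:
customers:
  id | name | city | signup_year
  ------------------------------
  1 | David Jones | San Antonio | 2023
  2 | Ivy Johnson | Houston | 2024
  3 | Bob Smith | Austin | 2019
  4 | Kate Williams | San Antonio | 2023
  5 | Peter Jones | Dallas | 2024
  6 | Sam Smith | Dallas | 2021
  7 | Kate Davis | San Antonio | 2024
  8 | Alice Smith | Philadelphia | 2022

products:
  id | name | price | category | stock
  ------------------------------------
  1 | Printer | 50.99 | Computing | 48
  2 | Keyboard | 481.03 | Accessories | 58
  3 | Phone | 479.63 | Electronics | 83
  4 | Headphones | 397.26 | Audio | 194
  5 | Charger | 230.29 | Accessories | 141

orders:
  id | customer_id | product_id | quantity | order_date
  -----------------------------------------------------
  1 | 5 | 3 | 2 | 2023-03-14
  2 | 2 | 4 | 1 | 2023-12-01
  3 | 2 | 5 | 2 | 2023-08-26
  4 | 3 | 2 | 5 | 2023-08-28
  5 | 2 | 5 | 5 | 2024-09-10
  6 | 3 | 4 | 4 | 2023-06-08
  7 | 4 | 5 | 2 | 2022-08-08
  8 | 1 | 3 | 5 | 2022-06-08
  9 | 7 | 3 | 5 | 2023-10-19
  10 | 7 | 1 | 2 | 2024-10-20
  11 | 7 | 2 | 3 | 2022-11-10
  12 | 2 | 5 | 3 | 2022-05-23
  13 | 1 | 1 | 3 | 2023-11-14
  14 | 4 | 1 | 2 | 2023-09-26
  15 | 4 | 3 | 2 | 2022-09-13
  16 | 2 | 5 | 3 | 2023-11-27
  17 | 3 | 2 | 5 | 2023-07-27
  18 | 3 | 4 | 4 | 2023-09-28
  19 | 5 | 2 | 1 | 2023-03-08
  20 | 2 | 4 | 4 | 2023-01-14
SELECT category, MIN(price) AS min_price FROM products GROUP BY category HAVING MIN(price) > 352.21

Execution result:
category | min_price
Audio | 397.26
Electronics | 479.63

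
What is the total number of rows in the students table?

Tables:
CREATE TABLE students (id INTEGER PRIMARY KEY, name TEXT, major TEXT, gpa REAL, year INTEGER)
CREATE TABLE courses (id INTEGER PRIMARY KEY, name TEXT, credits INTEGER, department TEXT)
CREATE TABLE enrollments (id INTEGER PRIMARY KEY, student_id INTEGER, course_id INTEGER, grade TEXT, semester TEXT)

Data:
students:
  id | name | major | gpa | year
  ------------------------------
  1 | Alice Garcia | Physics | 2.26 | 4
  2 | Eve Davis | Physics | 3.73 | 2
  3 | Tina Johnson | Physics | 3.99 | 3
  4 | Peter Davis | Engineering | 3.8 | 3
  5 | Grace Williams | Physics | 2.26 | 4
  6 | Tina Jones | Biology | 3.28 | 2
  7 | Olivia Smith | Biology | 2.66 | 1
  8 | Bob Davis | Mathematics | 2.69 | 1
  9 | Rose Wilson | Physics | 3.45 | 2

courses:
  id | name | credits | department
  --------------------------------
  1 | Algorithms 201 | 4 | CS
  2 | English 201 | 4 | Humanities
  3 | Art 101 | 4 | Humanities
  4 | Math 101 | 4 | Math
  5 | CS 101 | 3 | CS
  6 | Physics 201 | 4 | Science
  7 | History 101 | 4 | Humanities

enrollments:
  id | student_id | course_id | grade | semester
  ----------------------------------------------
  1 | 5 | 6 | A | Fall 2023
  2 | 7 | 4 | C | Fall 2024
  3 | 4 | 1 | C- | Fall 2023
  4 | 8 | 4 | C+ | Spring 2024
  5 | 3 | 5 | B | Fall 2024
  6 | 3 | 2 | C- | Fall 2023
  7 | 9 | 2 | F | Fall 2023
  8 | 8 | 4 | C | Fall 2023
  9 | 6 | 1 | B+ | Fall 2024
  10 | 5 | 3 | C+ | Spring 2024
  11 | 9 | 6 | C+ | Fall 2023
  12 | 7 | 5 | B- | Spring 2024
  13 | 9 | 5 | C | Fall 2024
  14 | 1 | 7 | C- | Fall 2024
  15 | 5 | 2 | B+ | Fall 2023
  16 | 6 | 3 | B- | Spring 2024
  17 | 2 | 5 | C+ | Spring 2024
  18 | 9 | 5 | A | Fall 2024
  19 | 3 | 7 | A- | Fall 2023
SELECT COUNT(*) FROM students

Execution result:
9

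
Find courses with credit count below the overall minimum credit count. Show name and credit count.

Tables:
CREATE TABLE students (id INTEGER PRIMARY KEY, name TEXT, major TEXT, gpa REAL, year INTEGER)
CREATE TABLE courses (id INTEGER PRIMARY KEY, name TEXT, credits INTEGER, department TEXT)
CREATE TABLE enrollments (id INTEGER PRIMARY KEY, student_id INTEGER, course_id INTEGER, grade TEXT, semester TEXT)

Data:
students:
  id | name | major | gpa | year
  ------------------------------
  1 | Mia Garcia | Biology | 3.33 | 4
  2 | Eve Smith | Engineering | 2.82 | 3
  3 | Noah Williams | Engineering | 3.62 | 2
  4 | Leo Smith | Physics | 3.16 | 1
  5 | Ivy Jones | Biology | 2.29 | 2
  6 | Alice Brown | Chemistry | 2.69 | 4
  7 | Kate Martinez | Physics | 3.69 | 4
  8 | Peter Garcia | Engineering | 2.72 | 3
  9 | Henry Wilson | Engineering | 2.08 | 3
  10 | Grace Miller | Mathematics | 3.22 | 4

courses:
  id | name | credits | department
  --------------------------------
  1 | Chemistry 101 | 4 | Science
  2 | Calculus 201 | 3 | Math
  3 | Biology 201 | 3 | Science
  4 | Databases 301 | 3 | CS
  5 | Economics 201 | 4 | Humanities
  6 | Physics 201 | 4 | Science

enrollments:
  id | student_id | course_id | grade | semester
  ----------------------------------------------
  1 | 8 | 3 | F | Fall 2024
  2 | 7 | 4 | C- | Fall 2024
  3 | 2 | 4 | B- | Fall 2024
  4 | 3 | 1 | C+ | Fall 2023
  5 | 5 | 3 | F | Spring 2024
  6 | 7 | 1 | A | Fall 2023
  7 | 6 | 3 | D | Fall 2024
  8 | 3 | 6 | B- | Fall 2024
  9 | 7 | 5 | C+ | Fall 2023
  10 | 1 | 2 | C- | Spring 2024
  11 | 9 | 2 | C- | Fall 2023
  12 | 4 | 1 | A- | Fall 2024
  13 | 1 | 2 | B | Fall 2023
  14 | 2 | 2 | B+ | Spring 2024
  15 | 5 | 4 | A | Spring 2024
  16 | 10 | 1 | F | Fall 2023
SELECT name, credits FROM courses WHERE credits < (SELECT MIN(credits) FROM courses)

Execution result:
(no rows)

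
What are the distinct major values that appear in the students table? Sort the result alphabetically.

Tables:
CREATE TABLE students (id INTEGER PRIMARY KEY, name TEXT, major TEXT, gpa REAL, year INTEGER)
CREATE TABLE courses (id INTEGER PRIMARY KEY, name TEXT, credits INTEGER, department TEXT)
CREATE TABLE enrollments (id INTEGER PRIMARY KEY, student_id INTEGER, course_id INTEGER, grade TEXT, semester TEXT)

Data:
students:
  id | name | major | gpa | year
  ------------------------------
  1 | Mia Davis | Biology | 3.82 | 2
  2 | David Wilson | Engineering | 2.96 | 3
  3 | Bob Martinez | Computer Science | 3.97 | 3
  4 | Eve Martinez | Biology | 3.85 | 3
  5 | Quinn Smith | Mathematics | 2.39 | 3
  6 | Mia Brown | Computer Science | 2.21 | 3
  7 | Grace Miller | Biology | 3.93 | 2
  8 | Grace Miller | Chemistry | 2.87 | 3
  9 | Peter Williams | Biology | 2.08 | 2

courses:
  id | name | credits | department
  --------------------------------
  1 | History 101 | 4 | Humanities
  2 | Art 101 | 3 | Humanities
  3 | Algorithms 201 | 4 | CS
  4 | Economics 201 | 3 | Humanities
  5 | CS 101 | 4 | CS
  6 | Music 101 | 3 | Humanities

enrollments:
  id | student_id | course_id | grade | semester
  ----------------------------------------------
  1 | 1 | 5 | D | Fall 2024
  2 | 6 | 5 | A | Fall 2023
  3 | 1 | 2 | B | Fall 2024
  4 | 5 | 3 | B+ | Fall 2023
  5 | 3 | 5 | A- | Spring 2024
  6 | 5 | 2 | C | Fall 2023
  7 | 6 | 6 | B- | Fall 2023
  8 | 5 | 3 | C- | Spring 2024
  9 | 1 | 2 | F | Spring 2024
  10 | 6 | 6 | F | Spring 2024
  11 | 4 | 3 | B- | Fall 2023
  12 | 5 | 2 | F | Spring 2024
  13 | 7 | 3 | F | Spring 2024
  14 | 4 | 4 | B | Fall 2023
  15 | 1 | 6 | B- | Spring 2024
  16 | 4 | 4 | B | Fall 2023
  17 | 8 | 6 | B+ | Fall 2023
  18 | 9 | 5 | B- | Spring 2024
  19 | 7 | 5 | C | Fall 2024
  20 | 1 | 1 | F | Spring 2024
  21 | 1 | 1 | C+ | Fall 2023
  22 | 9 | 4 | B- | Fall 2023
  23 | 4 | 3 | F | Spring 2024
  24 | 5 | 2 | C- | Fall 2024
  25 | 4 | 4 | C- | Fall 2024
SELECT DISTINCT major FROM students ORDER BY major

Execution result:
major
Biology
Chemistry
Computer Science
Engineering
Mathematics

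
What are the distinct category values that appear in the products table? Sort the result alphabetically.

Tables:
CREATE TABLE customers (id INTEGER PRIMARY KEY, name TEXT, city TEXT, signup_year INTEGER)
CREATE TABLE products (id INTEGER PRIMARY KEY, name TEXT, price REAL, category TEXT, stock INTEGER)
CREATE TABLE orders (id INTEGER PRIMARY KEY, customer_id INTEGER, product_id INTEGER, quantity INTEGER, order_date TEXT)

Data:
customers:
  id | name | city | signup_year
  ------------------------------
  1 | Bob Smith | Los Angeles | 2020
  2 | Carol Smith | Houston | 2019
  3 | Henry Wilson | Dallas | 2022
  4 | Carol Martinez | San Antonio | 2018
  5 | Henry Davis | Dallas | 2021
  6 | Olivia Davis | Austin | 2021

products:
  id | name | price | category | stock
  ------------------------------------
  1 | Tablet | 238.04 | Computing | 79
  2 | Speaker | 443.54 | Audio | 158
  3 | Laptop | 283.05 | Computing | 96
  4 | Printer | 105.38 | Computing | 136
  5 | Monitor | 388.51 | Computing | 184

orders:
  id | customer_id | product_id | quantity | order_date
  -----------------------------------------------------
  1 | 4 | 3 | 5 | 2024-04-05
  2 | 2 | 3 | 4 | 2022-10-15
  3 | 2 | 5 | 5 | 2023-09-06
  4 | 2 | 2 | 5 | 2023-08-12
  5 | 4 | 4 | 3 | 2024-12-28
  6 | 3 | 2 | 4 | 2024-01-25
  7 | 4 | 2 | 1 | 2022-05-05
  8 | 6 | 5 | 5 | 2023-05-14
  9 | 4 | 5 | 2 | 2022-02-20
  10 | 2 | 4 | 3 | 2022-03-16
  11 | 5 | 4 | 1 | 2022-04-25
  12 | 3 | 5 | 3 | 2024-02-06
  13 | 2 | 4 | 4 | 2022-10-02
SELECT DISTINCT category FROM products ORDER BY category

Execution result:
category
Audio
Computing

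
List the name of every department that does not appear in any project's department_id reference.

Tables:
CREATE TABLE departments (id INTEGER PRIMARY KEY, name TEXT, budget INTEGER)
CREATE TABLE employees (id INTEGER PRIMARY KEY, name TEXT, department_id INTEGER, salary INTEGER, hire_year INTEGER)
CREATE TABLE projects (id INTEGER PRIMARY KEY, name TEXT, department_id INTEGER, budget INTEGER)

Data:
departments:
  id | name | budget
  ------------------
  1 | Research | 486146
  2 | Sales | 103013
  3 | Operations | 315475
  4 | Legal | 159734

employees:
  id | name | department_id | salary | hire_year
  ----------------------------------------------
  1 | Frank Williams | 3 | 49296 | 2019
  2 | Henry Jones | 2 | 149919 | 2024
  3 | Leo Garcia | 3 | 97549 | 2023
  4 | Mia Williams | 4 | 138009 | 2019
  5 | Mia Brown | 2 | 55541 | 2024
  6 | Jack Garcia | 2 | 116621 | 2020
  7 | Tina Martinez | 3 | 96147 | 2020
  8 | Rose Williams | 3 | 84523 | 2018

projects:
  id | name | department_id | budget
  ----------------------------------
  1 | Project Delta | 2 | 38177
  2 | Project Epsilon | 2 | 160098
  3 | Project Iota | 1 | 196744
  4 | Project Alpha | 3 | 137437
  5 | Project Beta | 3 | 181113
SELECT p.name FROM departments p LEFT JOIN projects c ON c.department_id = p.id WHERE c.id IS NULL

Execution result:
Legal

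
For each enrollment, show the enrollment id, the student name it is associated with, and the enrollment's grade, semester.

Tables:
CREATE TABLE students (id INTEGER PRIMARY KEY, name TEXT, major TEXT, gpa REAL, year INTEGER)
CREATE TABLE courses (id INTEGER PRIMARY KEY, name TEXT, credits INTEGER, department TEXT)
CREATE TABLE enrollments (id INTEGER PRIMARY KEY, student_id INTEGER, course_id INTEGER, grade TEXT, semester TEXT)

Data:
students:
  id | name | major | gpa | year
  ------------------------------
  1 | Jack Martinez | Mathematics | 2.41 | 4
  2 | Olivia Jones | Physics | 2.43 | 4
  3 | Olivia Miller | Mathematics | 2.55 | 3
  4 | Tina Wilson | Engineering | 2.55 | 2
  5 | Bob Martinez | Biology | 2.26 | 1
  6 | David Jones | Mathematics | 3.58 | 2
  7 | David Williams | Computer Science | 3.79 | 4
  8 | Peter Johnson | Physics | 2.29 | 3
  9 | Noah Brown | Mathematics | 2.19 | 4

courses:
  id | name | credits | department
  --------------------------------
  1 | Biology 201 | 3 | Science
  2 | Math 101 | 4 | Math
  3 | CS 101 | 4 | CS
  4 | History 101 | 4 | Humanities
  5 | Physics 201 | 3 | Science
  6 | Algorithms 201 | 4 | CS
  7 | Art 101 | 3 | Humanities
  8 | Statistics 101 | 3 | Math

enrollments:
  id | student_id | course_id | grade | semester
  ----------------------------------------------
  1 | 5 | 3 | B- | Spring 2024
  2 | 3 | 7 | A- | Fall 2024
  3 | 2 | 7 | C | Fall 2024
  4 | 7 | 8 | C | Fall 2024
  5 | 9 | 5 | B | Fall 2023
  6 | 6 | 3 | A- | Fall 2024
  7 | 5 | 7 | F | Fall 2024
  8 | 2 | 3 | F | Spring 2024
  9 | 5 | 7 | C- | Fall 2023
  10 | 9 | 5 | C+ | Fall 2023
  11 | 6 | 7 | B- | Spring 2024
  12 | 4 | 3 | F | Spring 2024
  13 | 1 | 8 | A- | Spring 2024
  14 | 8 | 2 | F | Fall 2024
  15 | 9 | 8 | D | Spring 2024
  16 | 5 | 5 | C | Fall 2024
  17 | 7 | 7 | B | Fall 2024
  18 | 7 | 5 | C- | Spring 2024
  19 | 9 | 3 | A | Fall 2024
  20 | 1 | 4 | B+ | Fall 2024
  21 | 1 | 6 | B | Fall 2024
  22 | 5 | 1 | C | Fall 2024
SELECT c.id, p.name AS student, c.grade, c.semester FROM enrollments c JOIN students p ON c.student_id = p.id

Execution result:
id | student | grade | semester
1 | Bob Martinez | B- | Spring 2024
2 | Olivia Miller | A- | Fall 2024
3 | Olivia Jones | C | Fall 2024
4 | David Williams | C | Fall 2024
5 | Noah Brown | B | Fall 2023
6 | David Jones | A- | Fall 2024
7 | Bob Martinez | F | Fall 2024
8 | Olivia Jones | F | Spring 2024
9 | Bob Martinez | C- | Fall 2023
10 | Noah Brown | C+ | Fall 2023
11 | David Jones | B- | Spring 2024
12 | Tina Wilson | F | Spring 2024
13 | Jack Martinez | A- | Spring 2024
14 | Peter Johnson | F | Fall 2024
15 | Noah Brown | D | Spring 2024
16 | Bob Martinez | C | Fall 2024
17 | David Williams | B | Fall 2024
18 | David Williams | C- | Spring 2024
19 | Noah Brown | A | Fall 2024
20 | Jack Martinez | B+ | Fall 2024
21 | Jack Martinez | B | Fall 2024
22 | Bob Martinez | C | Fall 2024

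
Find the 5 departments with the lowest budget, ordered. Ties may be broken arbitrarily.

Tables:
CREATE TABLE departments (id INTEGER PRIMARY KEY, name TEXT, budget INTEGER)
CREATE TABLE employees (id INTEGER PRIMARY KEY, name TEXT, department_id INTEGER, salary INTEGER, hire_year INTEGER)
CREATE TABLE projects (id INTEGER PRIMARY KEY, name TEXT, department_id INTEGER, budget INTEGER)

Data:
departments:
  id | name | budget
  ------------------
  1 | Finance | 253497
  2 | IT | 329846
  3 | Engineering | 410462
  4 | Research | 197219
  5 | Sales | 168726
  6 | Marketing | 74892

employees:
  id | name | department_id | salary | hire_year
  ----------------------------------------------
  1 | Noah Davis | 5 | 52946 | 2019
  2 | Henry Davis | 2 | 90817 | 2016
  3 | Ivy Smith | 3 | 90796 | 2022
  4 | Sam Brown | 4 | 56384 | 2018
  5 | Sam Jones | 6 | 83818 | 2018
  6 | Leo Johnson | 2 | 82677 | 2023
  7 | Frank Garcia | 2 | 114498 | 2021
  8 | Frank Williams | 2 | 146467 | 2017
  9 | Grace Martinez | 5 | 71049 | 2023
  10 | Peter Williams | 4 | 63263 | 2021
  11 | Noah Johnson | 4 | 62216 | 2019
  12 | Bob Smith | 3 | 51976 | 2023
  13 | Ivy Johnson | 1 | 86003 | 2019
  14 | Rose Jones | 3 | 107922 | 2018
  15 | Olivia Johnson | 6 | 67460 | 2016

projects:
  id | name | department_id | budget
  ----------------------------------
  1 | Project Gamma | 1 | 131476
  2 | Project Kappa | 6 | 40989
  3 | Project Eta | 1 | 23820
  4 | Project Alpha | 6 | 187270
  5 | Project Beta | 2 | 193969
SELECT name, budget FROM departments ORDER BY budget ASC LIMIT 5

Execution result:
name | budget
Marketing | 74892
Sales | 168726
Research | 197219
Finance | 253497
IT | 329846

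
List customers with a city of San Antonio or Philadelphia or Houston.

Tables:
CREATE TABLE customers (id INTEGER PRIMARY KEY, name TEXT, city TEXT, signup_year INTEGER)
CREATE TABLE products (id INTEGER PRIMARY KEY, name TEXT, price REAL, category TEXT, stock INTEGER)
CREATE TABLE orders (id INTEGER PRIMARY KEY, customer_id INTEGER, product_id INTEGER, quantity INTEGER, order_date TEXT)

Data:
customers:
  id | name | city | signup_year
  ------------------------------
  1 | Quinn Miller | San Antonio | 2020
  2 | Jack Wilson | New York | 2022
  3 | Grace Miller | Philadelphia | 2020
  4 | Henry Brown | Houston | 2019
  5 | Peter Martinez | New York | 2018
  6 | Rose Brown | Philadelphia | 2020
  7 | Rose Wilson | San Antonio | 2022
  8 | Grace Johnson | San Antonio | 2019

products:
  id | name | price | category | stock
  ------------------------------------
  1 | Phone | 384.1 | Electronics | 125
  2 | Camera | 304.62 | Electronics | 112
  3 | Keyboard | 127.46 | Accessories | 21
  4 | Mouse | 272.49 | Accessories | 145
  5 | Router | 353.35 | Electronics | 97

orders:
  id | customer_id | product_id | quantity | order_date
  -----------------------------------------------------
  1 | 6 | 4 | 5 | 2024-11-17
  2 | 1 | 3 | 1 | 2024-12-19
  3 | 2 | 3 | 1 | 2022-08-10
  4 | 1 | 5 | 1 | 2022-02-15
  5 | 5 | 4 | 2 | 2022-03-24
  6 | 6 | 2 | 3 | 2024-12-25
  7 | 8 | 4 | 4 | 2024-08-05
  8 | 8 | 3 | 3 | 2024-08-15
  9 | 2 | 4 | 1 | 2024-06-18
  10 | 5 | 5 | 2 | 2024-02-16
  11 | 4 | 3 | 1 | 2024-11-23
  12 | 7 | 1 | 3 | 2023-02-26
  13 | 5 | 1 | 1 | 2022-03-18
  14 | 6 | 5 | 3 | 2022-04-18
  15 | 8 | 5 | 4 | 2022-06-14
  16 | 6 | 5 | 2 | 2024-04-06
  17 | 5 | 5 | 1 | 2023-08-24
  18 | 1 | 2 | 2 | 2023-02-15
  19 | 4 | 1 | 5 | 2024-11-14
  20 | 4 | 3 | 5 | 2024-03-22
SELECT name, city FROM customers WHERE city IN ('San Antonio', 'Philadelphia', 'Houston')

Execution result:
name | city
Quinn Miller | San Antonio
Grace Miller | Philadelphia
Henry Brown | Houston
Rose Brown | Philadelphia
Rose Wilson | San Antonio
Grace Johnson | San Antonio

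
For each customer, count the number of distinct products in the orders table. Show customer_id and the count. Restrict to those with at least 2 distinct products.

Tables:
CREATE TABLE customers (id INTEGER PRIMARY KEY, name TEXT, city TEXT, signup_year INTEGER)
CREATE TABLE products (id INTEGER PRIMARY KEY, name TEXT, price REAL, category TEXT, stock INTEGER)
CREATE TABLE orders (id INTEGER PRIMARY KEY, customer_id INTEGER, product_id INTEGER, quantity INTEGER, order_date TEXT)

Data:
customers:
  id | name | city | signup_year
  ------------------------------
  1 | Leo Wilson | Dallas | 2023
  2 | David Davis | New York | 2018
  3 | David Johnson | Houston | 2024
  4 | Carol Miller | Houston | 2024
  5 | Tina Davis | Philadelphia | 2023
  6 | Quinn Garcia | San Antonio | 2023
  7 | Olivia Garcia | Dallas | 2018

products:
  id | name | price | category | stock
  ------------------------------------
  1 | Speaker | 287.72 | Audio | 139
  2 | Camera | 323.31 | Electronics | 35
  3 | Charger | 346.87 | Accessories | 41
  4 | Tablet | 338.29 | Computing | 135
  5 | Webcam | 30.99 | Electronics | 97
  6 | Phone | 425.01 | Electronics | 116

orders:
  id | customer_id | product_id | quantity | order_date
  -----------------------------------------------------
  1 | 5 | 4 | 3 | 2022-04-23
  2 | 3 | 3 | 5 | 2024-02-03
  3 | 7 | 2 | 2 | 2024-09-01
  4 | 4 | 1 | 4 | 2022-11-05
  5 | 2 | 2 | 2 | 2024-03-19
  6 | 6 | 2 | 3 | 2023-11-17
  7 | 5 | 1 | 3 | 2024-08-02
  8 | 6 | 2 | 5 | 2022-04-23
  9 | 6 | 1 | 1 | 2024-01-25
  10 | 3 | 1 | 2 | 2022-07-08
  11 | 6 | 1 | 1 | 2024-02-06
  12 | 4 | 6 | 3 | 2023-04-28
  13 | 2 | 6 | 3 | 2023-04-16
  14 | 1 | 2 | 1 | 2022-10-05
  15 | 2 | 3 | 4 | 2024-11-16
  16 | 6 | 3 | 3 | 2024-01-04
SELECT customer_id, COUNT(DISTINCT product_id) AS distinct_product_count FROM orders GROUP BY customer_id HAVING COUNT(DISTINCT product_id) >= 2

Execution result:
customer_id | distinct_product_count
2 | 3
3 | 2
4 | 2
5 | 2
6 | 3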